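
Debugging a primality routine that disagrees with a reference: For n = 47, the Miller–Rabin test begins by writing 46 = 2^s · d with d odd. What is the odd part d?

Halving: 46 → 23; 23 is odd.
So 46 = 2^1 · 23.

23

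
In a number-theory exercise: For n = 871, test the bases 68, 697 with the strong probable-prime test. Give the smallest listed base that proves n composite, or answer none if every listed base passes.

n − 1 = 870 = 2^1 · 435, so s = 1 and d = 435.
Base 68: x_0 = 68^435 mod 871 = 1. x_0 = 1, so 68 is not a witness.
Base 697: x_0 = 697^435 mod 871 = 512. x_0 ∉ {1, 870} and s = 1, so 697 is a Miller–Rabin witness and 871 is composite.
The smallest witness among the given bases is 697.

697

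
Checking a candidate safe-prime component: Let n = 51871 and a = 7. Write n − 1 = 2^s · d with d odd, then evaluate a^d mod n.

n − 1 = 51870 = 2^1 · 25935, so s = 1 and d = 25935.
7^25935 mod 51871 = 51870.

51870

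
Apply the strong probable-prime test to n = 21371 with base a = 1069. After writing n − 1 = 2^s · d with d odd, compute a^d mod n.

21206

n − 1 = 21370 = 2^1 · 10685, so s = 1 and d = 10685.
1069^10685 mod 21371 = 21206.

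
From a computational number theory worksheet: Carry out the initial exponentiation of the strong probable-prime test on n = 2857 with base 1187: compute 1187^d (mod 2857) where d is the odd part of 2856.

933

n − 1 = 2856 = 2^3 · 357, so s = 3 and d = 357.
1187^357 mod 2857 = 933.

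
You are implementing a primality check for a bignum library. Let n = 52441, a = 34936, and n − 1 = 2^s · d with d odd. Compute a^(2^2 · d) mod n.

n − 1 = 52440 = 2^3 · 6555, so s = 3 and d = 6555.
x_0 = 34936^6555 mod 52441 = 45006.
x_1 = 45006^2 mod 52441 = 6411.
x_2 = 6411^2 mod 52441 = 39618.

39618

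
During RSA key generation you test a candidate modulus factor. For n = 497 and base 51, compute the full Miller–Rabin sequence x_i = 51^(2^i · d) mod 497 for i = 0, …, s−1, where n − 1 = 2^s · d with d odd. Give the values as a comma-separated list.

n − 1 = 496 = 2^4 · 31, so s = 4 and d = 31.
x_0 = 51^31 mod 497 = 23.
x_1 = 23^2 mod 497 = 32.
x_2 = 32^2 mod 497 = 30.
x_3 = 30^2 mod 497 = 403.

23, 32, 30, 403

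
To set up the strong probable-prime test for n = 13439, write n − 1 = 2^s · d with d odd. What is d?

6719

Halving: 13438 → 6719; 6719 is odd.
So 13438 = 2^1 · 6719.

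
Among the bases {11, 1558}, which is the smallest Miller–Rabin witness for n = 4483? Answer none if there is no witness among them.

n − 1 = 4482 = 2^1 · 2241, so s = 1 and d = 2241.
Base 11: x_0 = 11^2241 mod 4483 = 1. x_0 = 1, so 11 is not a witness.
Base 1558: x_0 = 1558^2241 mod 4483 = 1. x_0 = 1, so 1558 is not a witness.
No listed base is a witness for 4483.

none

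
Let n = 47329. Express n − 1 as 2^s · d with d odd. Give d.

Halving: 47328 → 23664 → 11832 → 5916 → 2958 → 1479; 1479 is odd.
So 47328 = 2^5 · 1479.

1479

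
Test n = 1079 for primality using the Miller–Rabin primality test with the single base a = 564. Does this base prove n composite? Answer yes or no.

n − 1 = 1078 = 2^1 · 539, so s = 1 and d = 539.
x_0 = 564^539 mod 1079 = 242.
x_0 ∉ {1, 1078} and s = 1, so 564 is a Miller–Rabin witness and 1079 is composite.

yes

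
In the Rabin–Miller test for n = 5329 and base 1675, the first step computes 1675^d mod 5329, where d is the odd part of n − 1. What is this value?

n − 1 = 5328 = 2^4 · 333, so s = 4 and d = 333.
Repeated squaring mod 5329: 1675^1 ≡ 1675, 1675^2 ≡ 2571, 1675^4 ≡ 2081, 1675^8 ≡ 3413, 1675^16 ≡ 4704, 1675^32 ≡ 1608, 1675^64 ≡ 1099, 1675^128 ≡ 3447, 1675^256 ≡ 3468.
333 = 256 + 64 + 8 + 4 + 1, so 1675^333 ≡ 3468·1099·3413·2081·1675 ≡ 2043 (mod 5329).

2043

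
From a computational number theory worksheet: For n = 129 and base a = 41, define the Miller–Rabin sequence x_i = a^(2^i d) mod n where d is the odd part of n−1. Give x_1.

4

n − 1 = 128 = 2^7 · 1, so s = 7 and d = 1.
x_0 = 41^1 mod 129 = 41.
x_1 = 41^2 mod 129 = 4.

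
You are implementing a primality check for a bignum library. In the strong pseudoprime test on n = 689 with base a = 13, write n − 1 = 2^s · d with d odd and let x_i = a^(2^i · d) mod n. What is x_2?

n − 1 = 688 = 2^4 · 43, so s = 4 and d = 43.
x_0 = 13^43 mod 689 = 312.
x_1 = 312^2 mod 689 = 195.
x_2 = 195^2 mod 689 = 130.

130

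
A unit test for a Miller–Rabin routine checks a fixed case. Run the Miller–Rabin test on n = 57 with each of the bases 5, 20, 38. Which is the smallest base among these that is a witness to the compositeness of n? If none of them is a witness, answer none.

n − 1 = 56 = 2^3 · 7, so s = 3 and d = 7.
Base 5: x_0 = 5^7 mod 57 = 35. x_0 is neither 1 nor 56, so continue squaring. x_1 = 35^2 mod 57 = 28. x_2 = 28^2 mod 57 = 43. Reached i = s−1 = 2 without hitting −1: 5 is a Miller–Rabin witness and 57 is composite.
Base 20: x_0 = 20^7 mod 57 = 20. x_0 is neither 1 nor 56, so continue squaring. x_1 = 20^2 mod 57 = 1. x_1 = 1 but x_0 ≠ ±1, a nontrivial square root of 1 — 20 is a witness and 57 is composite.
Base 38: x_0 = 38^7 mod 57 = 38. x_0 is neither 1 nor 56, so continue squaring. x_1 = 38^2 mod 57 = 19. x_2 = 19^2 mod 57 = 19. Reached i = s−1 = 2 without hitting −1: 38 is a Miller–Rabin witness and 57 is composite.
The smallest witness among the given bases is 5.

5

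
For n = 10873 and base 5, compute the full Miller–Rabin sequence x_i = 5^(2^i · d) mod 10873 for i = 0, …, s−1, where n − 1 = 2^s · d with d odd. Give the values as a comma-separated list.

n − 1 = 10872 = 2^3 · 1359, so s = 3 and d = 1359.
x_0 = 5^1359 mod 10873 = 7034.
x_1 = 7034^2 mod 10873 = 5006.
x_2 = 5006^2 mod 10873 = 8644.

7034, 5006, 8644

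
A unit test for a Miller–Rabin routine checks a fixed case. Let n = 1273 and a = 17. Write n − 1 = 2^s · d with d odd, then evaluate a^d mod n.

n − 1 = 1272 = 2^3 · 159, so s = 3 and d = 159.
By repeated squaring, 17^159 ≡ 1014 (mod 1273).

1014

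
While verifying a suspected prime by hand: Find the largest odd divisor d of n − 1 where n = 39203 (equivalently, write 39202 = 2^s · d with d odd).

Halving: 39202 → 19601; 19601 is odd.
So 39202 = 2^1 · 19601.

19601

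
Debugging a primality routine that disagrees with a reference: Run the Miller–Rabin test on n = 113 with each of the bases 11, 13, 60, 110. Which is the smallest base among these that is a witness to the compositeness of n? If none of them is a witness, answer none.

n − 1 = 112 = 2^4 · 7, so s = 4 and d = 7.
Base 11: x_0 = 11^7 mod 113 = 95. x_0 is neither 1 nor 112, so continue squaring. x_1 = 95^2 mod 113 = 98. x_2 = 98^2 mod 113 = 112. x_2 ≡ −1, so 11 is not a witness.
Base 13: x_0 = 13^7 mod 113 = 69. x_0 is neither 1 nor 112, so continue squaring. x_1 = 69^2 mod 113 = 15. x_2 = 15^2 mod 113 = 112. x_2 ≡ −1, so 13 is not a witness.
Base 60: x_0 = 60^7 mod 113 = 15. x_0 is neither 1 nor 112, so continue squaring. x_1 = 15^2 mod 113 = 112. x_1 ≡ −1, so 60 is not a witness.
Base 110: x_0 = 110^7 mod 113 = 73. x_0 is neither 1 nor 112, so continue squaring. x_1 = 73^2 mod 113 = 18. x_2 = 18^2 mod 113 = 98. x_3 = 98^2 mod 113 = 112. x_3 ≡ −1, so 110 is not a witness.
No listed base is a witness for 113.

none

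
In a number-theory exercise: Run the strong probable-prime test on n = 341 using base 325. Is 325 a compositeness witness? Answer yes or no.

n − 1 = 340 = 2^2 · 85, so s = 2 and d = 85.
x_0 = 325^85 mod 341 = 340.
x_0 = 340 ≡ −1, so 325 is not a witness.

no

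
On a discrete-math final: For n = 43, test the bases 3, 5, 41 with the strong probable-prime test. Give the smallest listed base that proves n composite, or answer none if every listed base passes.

n − 1 = 42 = 2^1 · 21, so s = 1 and d = 21.
Base 3: x_0 = 3^21 mod 43 = 42. x_0 = 42 ≡ −1, so 3 is not a witness.
Base 5: x_0 = 5^21 mod 43 = 42. x_0 = 42 ≡ −1, so 5 is not a witness.
Base 41: x_0 = 41^21 mod 43 = 1. x_0 = 1, so 41 is not a witness.
No listed base is a witness for 43.

none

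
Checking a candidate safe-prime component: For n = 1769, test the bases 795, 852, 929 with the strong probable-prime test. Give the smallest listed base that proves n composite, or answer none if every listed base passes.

n − 1 = 1768 = 2^3 · 221, so s = 3 and d = 221.
Base 795: x_0 = 795^221 mod 1769 = 331. x_0 is neither 1 nor 1768, so continue squaring. x_1 = 331^2 mod 1769 = 1652. x_2 = 1652^2 mod 1769 = 1306. Reached i = s−1 = 2 without hitting −1: 795 is a Miller–Rabin witness and 1769 is composite.
Base 852: x_0 = 852^221 mod 1769 = 889. x_0 is neither 1 nor 1768, so continue squaring. x_1 = 889^2 mod 1769 = 1347. x_2 = 1347^2 mod 1769 = 1184. Reached i = s−1 = 2 without hitting −1: 852 is a Miller–Rabin witness and 1769 is composite.
Base 929: x_0 = 929^221 mod 1769 = 1451. x_0 is neither 1 nor 1768, so continue squaring. x_1 = 1451^2 mod 1769 = 291. x_2 = 291^2 mod 1769 = 1538. Reached i = s−1 = 2 without hitting −1: 929 is a Miller–Rabin witness and 1769 is composite.
The smallest witness among the given bases is 795.

795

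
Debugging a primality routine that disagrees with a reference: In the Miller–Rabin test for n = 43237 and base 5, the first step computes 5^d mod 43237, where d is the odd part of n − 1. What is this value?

19036

n − 1 = 43236 = 2^2 · 10809, so s = 2 and d = 10809.
5^10809 mod 43237 = 19036.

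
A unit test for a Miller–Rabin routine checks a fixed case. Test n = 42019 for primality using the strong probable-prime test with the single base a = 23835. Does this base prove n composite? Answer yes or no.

n − 1 = 42018 = 2^1 · 21009, so s = 1 and d = 21009.
x_0 = 23835^21009 mod 42019 = 42018.
x_0 = 42018 ≡ −1, so 23835 is not a witness.

no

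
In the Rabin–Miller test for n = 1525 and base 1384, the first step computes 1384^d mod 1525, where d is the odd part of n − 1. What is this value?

n − 1 = 1524 = 2^2 · 381, so s = 2 and d = 381.
Repeated squaring mod 1525: 1384^1 ≡ 1384, 1384^2 ≡ 56, 1384^4 ≡ 86, 1384^8 ≡ 1296, 1384^16 ≡ 591, 1384^32 ≡ 56, 1384^64 ≡ 86, 1384^128 ≡ 1296, 1384^256 ≡ 591.
381 = 256 + 64 + 32 + 16 + 8 + 4 + 1, so 1384^381 ≡ 591·86·56·591·1296·86·1384 ≡ 1034 (mod 1525).

1034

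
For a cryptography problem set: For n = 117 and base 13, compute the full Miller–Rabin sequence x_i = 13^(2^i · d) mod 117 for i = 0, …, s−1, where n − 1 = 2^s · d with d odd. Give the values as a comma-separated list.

52, 13

n − 1 = 116 = 2^2 · 29, so s = 2 and d = 29.
x_0 = 13^29 mod 117 = 52.
x_1 = 52^2 mod 117 = 13.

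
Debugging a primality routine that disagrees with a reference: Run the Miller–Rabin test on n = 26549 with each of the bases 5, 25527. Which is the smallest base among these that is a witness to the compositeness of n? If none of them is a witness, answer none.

5

n − 1 = 26548 = 2^2 · 6637, so s = 2 and d = 6637.
Base 5: x_0 = 5^6637 mod 26549 = 24029. x_0 is neither 1 nor 26548, so continue squaring. x_1 = 24029^2 mod 26549 = 5189. Reached i = s−1 = 1 without hitting −1: 5 is a Miller–Rabin witness and 26549 is composite.
Base 25527: x_0 = 25527^6637 mod 26549 = 6131. x_0 is neither 1 nor 26548, so continue squaring. x_1 = 6131^2 mod 26549 = 22326. Reached i = s−1 = 1 without hitting −1: 25527 is a Miller–Rabin witness and 26549 is composite.
The smallest witness among the given bases is 5.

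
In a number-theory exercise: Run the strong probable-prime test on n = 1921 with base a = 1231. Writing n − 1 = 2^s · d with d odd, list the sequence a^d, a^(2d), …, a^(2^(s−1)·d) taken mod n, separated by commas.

1705, 552, 1186, 424, 1123, 953, 1497

n − 1 = 1920 = 2^7 · 15, so s = 7 and d = 15.
x_0 = 1231^15 mod 1921 = 1705.
x_1 = 1705^2 mod 1921 = 552.
x_2 = 552^2 mod 1921 = 1186.
x_3 = 1186^2 mod 1921 = 424.
x_4 = 424^2 mod 1921 = 1123.
x_5 = 1123^2 mod 1921 = 953.
x_6 = 953^2 mod 1921 = 1497.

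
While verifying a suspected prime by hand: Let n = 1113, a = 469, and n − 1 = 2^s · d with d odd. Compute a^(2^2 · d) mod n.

n − 1 = 1112 = 2^3 · 139, so s = 3 and d = 139.
By repeated squaring, 469^139 ≡ 952 (mod 1113).
x_0 = 952.
x_1 = 952^2 mod 1113 = 322.
x_2 = 322^2 mod 1113 = 175.

175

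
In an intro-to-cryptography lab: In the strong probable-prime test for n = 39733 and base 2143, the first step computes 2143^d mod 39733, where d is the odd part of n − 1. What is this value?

8629

n − 1 = 39732 = 2^2 · 9933, so s = 2 and d = 9933.
2143^9933 mod 39733 = 8629.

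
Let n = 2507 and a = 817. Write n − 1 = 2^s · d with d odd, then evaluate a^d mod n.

853

n − 1 = 2506 = 2^1 · 1253, so s = 1 and d = 1253.
817^1253 mod 2507 = 853.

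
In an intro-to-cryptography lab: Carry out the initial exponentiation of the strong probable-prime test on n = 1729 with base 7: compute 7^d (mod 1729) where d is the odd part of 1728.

343

n − 1 = 1728 = 2^6 · 27, so s = 6 and d = 27.
By repeated squaring, 7^27 ≡ 343 (mod 1729).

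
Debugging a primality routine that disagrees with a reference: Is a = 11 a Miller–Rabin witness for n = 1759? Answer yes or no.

no

n − 1 = 1758 = 2^1 · 879, so s = 1 and d = 879.
By repeated squaring, 11^879 ≡ 1 (mod 1759).
x_0 = 11^879 mod 1759 = 1.
x_0 = 1, so 11 is not a witness.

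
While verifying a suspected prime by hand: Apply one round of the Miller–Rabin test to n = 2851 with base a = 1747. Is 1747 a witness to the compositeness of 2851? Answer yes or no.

n − 1 = 2850 = 2^1 · 1425, so s = 1 and d = 1425.
x_0 = 1747^1425 mod 2851 = 1.
x_0 = 1, so 1747 is not a witness.

no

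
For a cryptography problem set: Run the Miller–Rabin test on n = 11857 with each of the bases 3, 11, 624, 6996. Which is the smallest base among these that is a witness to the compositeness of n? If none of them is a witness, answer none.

n − 1 = 11856 = 2^4 · 741, so s = 4 and d = 741.
Base 3: x_0 = 3^741 mod 11857 = 11805. x_0 is neither 1 nor 11856, so continue squaring. x_1 = 11805^2 mod 11857 = 2704. x_2 = 2704^2 mod 11857 = 7704. x_3 = 7704^2 mod 11857 = 7331. Reached i = s−1 = 3 without hitting −1: 3 is a Miller–Rabin witness and 11857 is composite.
Base 11: x_0 = 11^741 mod 11857 = 9332. x_0 is neither 1 nor 11856, so continue squaring. x_1 = 9332^2 mod 11857 = 8416. x_2 = 8416^2 mod 11857 = 7195. x_3 = 7195^2 mod 11857 = 363. Reached i = s−1 = 3 without hitting −1: 11 is a Miller–Rabin witness and 11857 is composite.
Base 624: x_0 = 624^741 mod 11857 = 3029. x_0 is neither 1 nor 11856, so continue squaring. x_1 = 3029^2 mod 11857 = 9380. x_2 = 9380^2 mod 11857 = 5460. x_3 = 5460^2 mod 11857 = 3102. Reached i = s−1 = 3 without hitting −1: 624 is a Miller–Rabin witness and 11857 is composite.
Base 6996: x_0 = 6996^741 mod 11857 = 10771. x_0 is neither 1 nor 11856, so continue squaring. x_1 = 10771^2 mod 11857 = 5553. x_2 = 5553^2 mod 11857 = 7609. x_3 = 7609^2 mod 11857 = 11007. Reached i = s−1 = 3 without hitting −1: 6996 is a Miller–Rabin witness and 11857 is composite.
The smallest witness among the given bases is 3.

3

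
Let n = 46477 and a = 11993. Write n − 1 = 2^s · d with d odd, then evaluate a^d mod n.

n − 1 = 46476 = 2^2 · 11619, so s = 2 and d = 11619.
11993^11619 mod 46477 = 39230.

39230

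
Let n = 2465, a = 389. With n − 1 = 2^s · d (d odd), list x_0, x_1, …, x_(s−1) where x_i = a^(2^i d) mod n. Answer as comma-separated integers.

n − 1 = 2464 = 2^5 · 77, so s = 5 and d = 77.
x_0 = 389^77 mod 2465 = 1549.
x_1 = 1549^2 mod 2465 = 956.
x_2 = 956^2 mod 2465 = 1886.
x_3 = 1886^2 mod 2465 = 1.
x_4 = 1^2 mod 2465 = 1.

1549, 956, 1886, 1, 1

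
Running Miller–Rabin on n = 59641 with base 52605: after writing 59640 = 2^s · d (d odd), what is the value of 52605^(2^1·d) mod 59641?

54826

n − 1 = 59640 = 2^3 · 7455, so s = 3 and d = 7455.
By repeated squaring, 52605^7455 ≡ 43560 (mod 59641).
x_0 = 43560.
x_1 = 43560^2 mod 59641 = 54826.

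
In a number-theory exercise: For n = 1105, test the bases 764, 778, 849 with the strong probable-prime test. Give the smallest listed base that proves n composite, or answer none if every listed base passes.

none

n − 1 = 1104 = 2^4 · 69, so s = 4 and d = 69.
Base 764: x_0 = 764^69 mod 1105 = 1104. x_0 = 1104 ≡ −1, so 764 is not a witness.
Base 778: x_0 = 778^69 mod 1105 = 268. x_0 is neither 1 nor 1104, so continue squaring. x_1 = 268^2 mod 1105 = 1104. x_1 ≡ −1, so 778 is not a witness.
Base 849: x_0 = 849^69 mod 1105 = 1104. x_0 = 1104 ≡ −1, so 849 is not a witness.
No listed base is a witness for 1105.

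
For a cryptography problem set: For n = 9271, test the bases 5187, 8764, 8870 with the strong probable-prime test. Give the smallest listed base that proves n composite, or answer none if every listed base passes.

n − 1 = 9270 = 2^1 · 4635, so s = 1 and d = 4635.
Base 5187: x_0 = 5187^4635 mod 9271 = 1. x_0 = 1, so 5187 is not a witness.
Base 8764: x_0 = 8764^4635 mod 9271 = 1. x_0 = 1, so 8764 is not a witness.
Base 8870: x_0 = 8870^4635 mod 9271 = 1. x_0 = 1, so 8870 is not a witness.
No listed base is a witness for 9271.

none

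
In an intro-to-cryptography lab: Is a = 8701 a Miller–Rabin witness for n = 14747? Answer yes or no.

n − 1 = 14746 = 2^1 · 7373, so s = 1 and d = 7373.
Repeated squaring mod 14747: 8701^1 ≡ 8701, 8701^2 ≡ 11050, 8701^4 ≡ 12087, 8701^8 ≡ 11787, 8701^16 ≡ 1882, 8701^32 ≡ 2644, 8701^64 ≡ 658, 8701^128 ≡ 5301, 8701^256 ≡ 7566, 8701^512 ≡ 11249, 8701^1024 ≡ 10741, 8701^2048 ≡ 3300, 8701^4096 ≡ 6714.
7373 = 4096 + 2048 + 1024 + 128 + 64 + 8 + 4 + 1, so 8701^7373 ≡ 6714·3300·10741·5301·658·11787·12087·8701 ≡ 1 (mod 14747).
x_0 = 8701^7373 mod 14747 = 1.
x_0 = 1, so 8701 is not a witness.

no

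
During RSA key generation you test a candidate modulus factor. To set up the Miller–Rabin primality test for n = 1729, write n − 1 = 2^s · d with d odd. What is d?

Halving: 1728 → 864 → 432 → 216 → 108 → 54 → 27; 27 is odd.
So 1728 = 2^6 · 27.

27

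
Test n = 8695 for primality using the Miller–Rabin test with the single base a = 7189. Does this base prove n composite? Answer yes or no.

no

n − 1 = 8694 = 2^1 · 4347, so s = 1 and d = 4347.
x_0 = 7189^4347 mod 8695 = 8694.
x_0 = 8694 ≡ −1, so 7189 is not a witness.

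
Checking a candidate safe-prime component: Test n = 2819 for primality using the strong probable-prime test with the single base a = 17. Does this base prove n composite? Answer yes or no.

no

n − 1 = 2818 = 2^1 · 1409, so s = 1 and d = 1409.
x_0 = 17^1409 mod 2819 = 2818.
x_0 = 2818 ≡ −1, so 17 is not a witness.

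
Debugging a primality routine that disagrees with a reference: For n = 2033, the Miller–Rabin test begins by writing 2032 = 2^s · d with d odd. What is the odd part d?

Halving: 2032 → 1016 → 508 → 254 → 127; 127 is odd.
So 2032 = 2^4 · 127.

127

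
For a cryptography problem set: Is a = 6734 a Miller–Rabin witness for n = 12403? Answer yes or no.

n − 1 = 12402 = 2^1 · 6201, so s = 1 and d = 6201.
x_0 = 6734^6201 mod 12403 = 12088.
x_0 ∉ {1, 12402} and s = 1, so 6734 is a Miller–Rabin witness and 12403 is composite.

yes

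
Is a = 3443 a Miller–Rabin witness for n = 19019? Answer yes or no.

yes

n − 1 = 19018 = 2^1 · 9509, so s = 1 and d = 9509.
x_0 = 3443^9509 mod 19019 = 11759.
x_0 ∉ {1, 19018} and s = 1, so 3443 is a Miller–Rabin witness and 19019 is composite.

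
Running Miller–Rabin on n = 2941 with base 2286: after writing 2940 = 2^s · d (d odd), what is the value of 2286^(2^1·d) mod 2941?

2877

n − 1 = 2940 = 2^2 · 735, so s = 2 and d = 735.
x_0 = 2286^735 mod 2941 = 1851.
x_1 = 1851^2 mod 2941 = 2877.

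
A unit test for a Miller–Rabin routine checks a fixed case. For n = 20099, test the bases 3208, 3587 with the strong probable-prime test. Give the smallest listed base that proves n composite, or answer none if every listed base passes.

n − 1 = 20098 = 2^1 · 10049, so s = 1 and d = 10049.
Base 3208: x_0 = 3208^10049 mod 20099 = 7798. x_0 ∉ {1, 20098} and s = 1, so 3208 is a Miller–Rabin witness and 20099 is composite.
Base 3587: x_0 = 3587^10049 mod 20099 = 10471. x_0 ∉ {1, 20098} and s = 1, so 3587 is a Miller–Rabin witness and 20099 is composite.
The smallest witness among the given bases is 3208.

3208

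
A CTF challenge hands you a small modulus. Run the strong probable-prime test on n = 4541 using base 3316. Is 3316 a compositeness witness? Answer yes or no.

n − 1 = 4540 = 2^2 · 1135, so s = 2 and d = 1135.
Repeated squaring mod 4541: 3316^1 ≡ 3316, 3316^2 ≡ 2095, 3316^4 ≡ 2419, 3316^8 ≡ 2753, 3316^16 ≡ 80, 3316^32 ≡ 1859, 3316^64 ≡ 180, 3316^128 ≡ 613, 3316^256 ≡ 3407, 3316^512 ≡ 853, 3316^1024 ≡ 1049.
1135 = 1024 + 64 + 32 + 8 + 4 + 2 + 1, so 3316^1135 ≡ 1049·180·1859·2753·2419·2095·3316 ≡ 4361 (mod 4541).
x_0 = 3316^1135 mod 4541 = 4361.
x_0 is neither 1 nor 4540, so continue squaring.
x_1 = 4361^2 mod 4541 = 613.
Reached i = s−1 = 1 without hitting −1: 3316 is a Miller–Rabin witness and 4541 is composite.

yes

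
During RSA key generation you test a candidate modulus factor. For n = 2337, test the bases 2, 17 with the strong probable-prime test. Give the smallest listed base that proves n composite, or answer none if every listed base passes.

2

n − 1 = 2336 = 2^5 · 73, so s = 5 and d = 73.
Base 2: x_0 = 2^73 mod 2337 = 1427. x_0 is neither 1 nor 2336, so continue squaring. x_1 = 1427^2 mod 2337 = 802. x_2 = 802^2 mod 2337 = 529. x_3 = 529^2 mod 2337 = 1738. x_4 = 1738^2 mod 2337 = 1240. Reached i = s−1 = 4 without hitting −1: 2 is a Miller–Rabin witness and 2337 is composite.
Base 17: x_0 = 17^73 mod 2337 = 2069. x_0 is neither 1 nor 2336, so continue squaring. x_1 = 2069^2 mod 2337 = 1714. x_2 = 1714^2 mod 2337 = 187. x_3 = 187^2 mod 2337 = 2251. x_4 = 2251^2 mod 2337 = 385. Reached i = s−1 = 4 without hitting −1: 17 is a Miller–Rabin witness and 2337 is composite.
The smallest witness among the given bases is 2.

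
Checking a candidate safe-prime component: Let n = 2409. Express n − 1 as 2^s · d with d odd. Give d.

Halving: 2408 → 1204 → 602 → 301; 301 is odd.
So 2408 = 2^3 · 301.

301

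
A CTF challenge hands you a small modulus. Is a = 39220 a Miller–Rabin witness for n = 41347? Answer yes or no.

n − 1 = 41346 = 2^1 · 20673, so s = 1 and d = 20673.
Repeated squaring mod 41347: 39220^1 ≡ 39220, 39220^2 ≡ 17306, 39220^4 ≡ 21315, 39220^8 ≡ 8389, 39220^16 ≡ 2727, 39220^32 ≡ 35416, 39220^64 ≡ 31811, 39220^128 ≡ 13243, 39220^256 ≡ 24422, 39220^512 ≡ 3609, 39220^1024 ≡ 576, 39220^2048 ≡ 1000, 39220^4096 ≡ 7672, 39220^8192 ≡ 22803, 39220^16384 ≡ 38284.
20673 = 16384 + 4096 + 128 + 64 + 1, so 39220^20673 ≡ 38284·7672·13243·31811·39220 ≡ 9419 (mod 41347).
x_0 = 39220^20673 mod 41347 = 9419.
x_0 ∉ {1, 41346} and s = 1, so 39220 is a Miller–Rabin witness and 41347 is composite.

yes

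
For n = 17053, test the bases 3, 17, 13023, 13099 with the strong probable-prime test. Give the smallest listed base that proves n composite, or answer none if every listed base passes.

none

n − 1 = 17052 = 2^2 · 4263, so s = 2 and d = 4263.
Base 3: x_0 = 3^4263 mod 17053 = 1. x_0 = 1, so 3 is not a witness.
Base 17: x_0 = 17^4263 mod 17053 = 17052. x_0 = 17052 ≡ −1, so 17 is not a witness.
Base 13023: x_0 = 13023^4263 mod 17053 = 16761. x_0 is neither 1 nor 17052, so continue squaring. x_1 = 16761^2 mod 17053 = 17052. x_1 ≡ −1, so 13023 is not a witness.
Base 13099: x_0 = 13099^4263 mod 17053 = 1. x_0 = 1, so 13099 is not a witness.
No listed base is a witness for 17053.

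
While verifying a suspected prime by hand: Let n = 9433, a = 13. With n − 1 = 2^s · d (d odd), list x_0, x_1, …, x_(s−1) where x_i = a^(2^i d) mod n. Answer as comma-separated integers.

7316, 1014, 9432

n − 1 = 9432 = 2^3 · 1179, so s = 3 and d = 1179.
x_0 = 13^1179 mod 9433 = 7316.
x_1 = 7316^2 mod 9433 = 1014.
x_2 = 1014^2 mod 9433 = 9432.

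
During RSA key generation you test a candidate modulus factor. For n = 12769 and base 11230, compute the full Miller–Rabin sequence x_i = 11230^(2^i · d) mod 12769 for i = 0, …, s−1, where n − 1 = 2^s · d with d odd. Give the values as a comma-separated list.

9879, 1174, 11993, 2033, 8702

n − 1 = 12768 = 2^5 · 399, so s = 5 and d = 399.
x_0 = 11230^399 mod 12769 = 9879.
x_1 = 9879^2 mod 12769 = 1174.
x_2 = 1174^2 mod 12769 = 11993.
x_3 = 11993^2 mod 12769 = 2033.
x_4 = 2033^2 mod 12769 = 8702.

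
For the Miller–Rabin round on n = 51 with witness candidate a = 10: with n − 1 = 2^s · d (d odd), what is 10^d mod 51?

n − 1 = 50 = 2^1 · 25, so s = 1 and d = 25.
Repeated squaring mod 51: 10^1 ≡ 10, 10^2 ≡ 49, 10^4 ≡ 4, 10^8 ≡ 16, 10^16 ≡ 1.
25 = 16 + 8 + 1, so 10^25 ≡ 1·16·10 ≡ 7 (mod 51).

7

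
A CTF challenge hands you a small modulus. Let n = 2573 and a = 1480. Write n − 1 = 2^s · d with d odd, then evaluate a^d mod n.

n − 1 = 2572 = 2^2 · 643, so s = 2 and d = 643.
1480^643 mod 2573 = 728.

728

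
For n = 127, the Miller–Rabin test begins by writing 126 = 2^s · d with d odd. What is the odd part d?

Halving: 126 → 63; 63 is odd.
So 126 = 2^1 · 63.

63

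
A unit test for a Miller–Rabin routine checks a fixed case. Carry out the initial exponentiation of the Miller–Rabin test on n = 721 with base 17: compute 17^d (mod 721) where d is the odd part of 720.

n − 1 = 720 = 2^4 · 45, so s = 4 and d = 45.
By repeated squaring, 17^45 ≡ 615 (mod 721).

615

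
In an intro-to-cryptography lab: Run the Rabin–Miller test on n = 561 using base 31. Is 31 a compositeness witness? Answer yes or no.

n − 1 = 560 = 2^4 · 35, so s = 4 and d = 35.
By repeated squaring, 31^35 ≡ 364 (mod 561).
x_0 = 31^35 mod 561 = 364.
x_0 is neither 1 nor 560, so continue squaring.
x_1 = 364^2 mod 561 = 100.
x_2 = 100^2 mod 561 = 463.
x_3 = 463^2 mod 561 = 67.
Reached i = s−1 = 3 without hitting −1: 31 is a Miller–Rabin witness and 561 is composite.

yes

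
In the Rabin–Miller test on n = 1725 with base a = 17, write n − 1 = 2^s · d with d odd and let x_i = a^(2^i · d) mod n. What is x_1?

n − 1 = 1724 = 2^2 · 431, so s = 2 and d = 431.
x_0 = 17^431 mod 1725 = 608.
x_1 = 608^2 mod 1725 = 514.

514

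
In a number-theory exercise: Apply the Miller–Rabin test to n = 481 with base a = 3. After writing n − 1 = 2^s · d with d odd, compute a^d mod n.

196

n − 1 = 480 = 2^5 · 15, so s = 5 and d = 15.
Repeated squaring mod 481: 3^1 ≡ 3, 3^2 ≡ 9, 3^4 ≡ 81, 3^8 ≡ 308.
15 = 8 + 4 + 2 + 1, so 3^15 ≡ 308·81·9·3 ≡ 196 (mod 481).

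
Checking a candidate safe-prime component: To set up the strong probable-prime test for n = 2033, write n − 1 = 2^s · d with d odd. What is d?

Halving: 2032 → 1016 → 508 → 254 → 127; 127 is odd.
So 2032 = 2^4 · 127.

127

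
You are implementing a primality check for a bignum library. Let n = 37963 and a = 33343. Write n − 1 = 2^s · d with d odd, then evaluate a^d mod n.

1

n − 1 = 37962 = 2^1 · 18981, so s = 1 and d = 18981.
33343^18981 mod 37963 = 1.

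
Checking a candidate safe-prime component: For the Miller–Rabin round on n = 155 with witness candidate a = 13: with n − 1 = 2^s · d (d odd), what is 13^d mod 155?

48

n − 1 = 154 = 2^1 · 77, so s = 1 and d = 77.
13^77 mod 155 = 48.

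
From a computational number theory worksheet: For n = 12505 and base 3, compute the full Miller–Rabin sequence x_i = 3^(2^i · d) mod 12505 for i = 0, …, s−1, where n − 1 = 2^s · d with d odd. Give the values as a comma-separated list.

n − 1 = 12504 = 2^3 · 1563, so s = 3 and d = 1563.
x_0 = 3^1563 mod 12505 = 27.
x_1 = 27^2 mod 12505 = 729.
x_2 = 729^2 mod 12505 = 6231.

27, 729, 6231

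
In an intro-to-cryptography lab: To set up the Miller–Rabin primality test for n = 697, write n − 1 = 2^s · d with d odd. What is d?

87

Halving: 696 → 348 → 174 → 87; 87 is odd.
So 696 = 2^3 · 87.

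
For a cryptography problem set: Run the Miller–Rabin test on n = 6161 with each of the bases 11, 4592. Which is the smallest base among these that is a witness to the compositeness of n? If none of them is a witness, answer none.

n − 1 = 6160 = 2^4 · 385, so s = 4 and d = 385.
Base 11: x_0 = 11^385 mod 6161 = 133. x_0 is neither 1 nor 6160, so continue squaring. x_1 = 133^2 mod 6161 = 5367. x_2 = 5367^2 mod 6161 = 2014. x_3 = 2014^2 mod 6161 = 2258. Reached i = s−1 = 3 without hitting −1: 11 is a Miller–Rabin witness and 6161 is composite.
Base 4592: x_0 = 4592^385 mod 6161 = 4360. x_0 is neither 1 nor 6160, so continue squaring. x_1 = 4360^2 mod 6161 = 2915. x_2 = 2915^2 mod 6161 = 1206. x_3 = 1206^2 mod 6161 = 440. Reached i = s−1 = 3 without hitting −1: 4592 is a Miller–Rabin witness and 6161 is composite.
The smallest witness among the given bases is 11.

11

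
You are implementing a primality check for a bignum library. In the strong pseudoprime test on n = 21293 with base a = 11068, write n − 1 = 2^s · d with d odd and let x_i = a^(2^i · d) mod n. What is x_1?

n − 1 = 21292 = 2^2 · 5323, so s = 2 and d = 5323.
Repeated squaring mod 21293: 11068^1 ≡ 11068, 11068^2 ≡ 1995, 11068^4 ≡ 19527, 11068^8 ≡ 9978, 11068^16 ≡ 15709, 11068^32 ≡ 8104, 11068^64 ≡ 7204, 11068^128 ≡ 6575, 11068^256 ≡ 5835, 11068^512 ≡ 21011, 11068^1024 ≡ 15645, 11068^2048 ≡ 2990, 11068^4096 ≡ 18333.
5323 = 4096 + 1024 + 128 + 64 + 8 + 2 + 1, so 11068^5323 ≡ 18333·15645·6575·7204·9978·1995·11068 ≡ 4717 (mod 21293).
x_0 = 4717.
x_1 = 4717^2 mod 21293 = 20197.

20197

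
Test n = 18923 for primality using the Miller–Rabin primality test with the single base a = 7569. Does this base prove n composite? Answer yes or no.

yes

n − 1 = 18922 = 2^1 · 9461, so s = 1 and d = 9461.
x_0 = 7569^9461 mod 18923 = 7072.
x_0 ∉ {1, 18922} and s = 1, so 7569 is a Miller–Rabin witness and 18923 is composite.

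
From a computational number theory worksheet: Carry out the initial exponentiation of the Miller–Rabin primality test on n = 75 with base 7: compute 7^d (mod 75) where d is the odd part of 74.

n − 1 = 74 = 2^1 · 37, so s = 1 and d = 37.
By repeated squaring, 7^37 ≡ 7 (mod 75).

7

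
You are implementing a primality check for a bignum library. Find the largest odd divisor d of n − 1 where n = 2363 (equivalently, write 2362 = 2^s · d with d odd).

Halving: 2362 → 1181; 1181 is odd.
So 2362 = 2^1 · 1181.

1181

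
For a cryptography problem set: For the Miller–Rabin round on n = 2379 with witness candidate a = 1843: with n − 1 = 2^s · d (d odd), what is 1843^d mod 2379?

n − 1 = 2378 = 2^1 · 1189, so s = 1 and d = 1189.
Repeated squaring mod 2379: 1843^1 ≡ 1843, 1843^2 ≡ 1816, 1843^4 ≡ 562, 1843^8 ≡ 1816, 1843^16 ≡ 562, 1843^32 ≡ 1816, 1843^64 ≡ 562, 1843^128 ≡ 1816, 1843^256 ≡ 562, 1843^512 ≡ 1816, 1843^1024 ≡ 562.
1189 = 1024 + 128 + 32 + 4 + 1, so 1843^1189 ≡ 562·1816·1816·562·1843 ≡ 1843 (mod 2379).

1843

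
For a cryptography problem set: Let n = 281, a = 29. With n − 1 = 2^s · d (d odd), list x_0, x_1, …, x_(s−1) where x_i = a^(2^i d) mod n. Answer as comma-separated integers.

280, 1, 1

n − 1 = 280 = 2^3 · 35, so s = 3 and d = 35.
x_0 = 29^35 mod 281 = 280.
x_1 = 280^2 mod 281 = 1.
x_2 = 1^2 mod 281 = 1.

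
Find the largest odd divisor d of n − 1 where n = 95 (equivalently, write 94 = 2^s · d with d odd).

47

Halving: 94 → 47; 47 is odd.
So 94 = 2^1 · 47.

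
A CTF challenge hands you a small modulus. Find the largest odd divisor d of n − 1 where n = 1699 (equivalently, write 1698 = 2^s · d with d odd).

849

Halving: 1698 → 849; 849 is odd.
So 1698 = 2^1 · 849.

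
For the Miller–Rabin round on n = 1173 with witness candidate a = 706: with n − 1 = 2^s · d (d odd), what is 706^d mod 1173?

892

n − 1 = 1172 = 2^2 · 293, so s = 2 and d = 293.
706^293 mod 1173 = 892.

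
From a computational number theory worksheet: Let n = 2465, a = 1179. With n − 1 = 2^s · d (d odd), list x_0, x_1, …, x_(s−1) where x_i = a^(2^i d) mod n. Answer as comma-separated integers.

2424, 1681, 871, 1886, 1

n − 1 = 2464 = 2^5 · 77, so s = 5 and d = 77.
x_0 = 1179^77 mod 2465 = 2424.
x_1 = 2424^2 mod 2465 = 1681.
x_2 = 1681^2 mod 2465 = 871.
x_3 = 871^2 mod 2465 = 1886.
x_4 = 1886^2 mod 2465 = 1.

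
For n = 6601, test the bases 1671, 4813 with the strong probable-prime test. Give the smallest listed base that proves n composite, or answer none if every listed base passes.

none

n − 1 = 6600 = 2^3 · 825, so s = 3 and d = 825.
Base 1671: x_0 = 1671^825 mod 6601 = 6600. x_0 = 6600 ≡ −1, so 1671 is not a witness.
Base 4813: x_0 = 4813^825 mod 6601 = 1. x_0 = 1, so 4813 is not a witness.
No listed base is a witness for 6601.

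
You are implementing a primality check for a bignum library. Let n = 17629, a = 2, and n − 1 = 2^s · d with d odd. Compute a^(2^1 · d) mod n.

4433

n − 1 = 17628 = 2^2 · 4407, so s = 2 and d = 4407.
Repeated squaring mod 17629: 2^1 ≡ 2, 2^2 ≡ 4, 2^4 ≡ 16, 2^8 ≡ 256, 2^16 ≡ 12649, 2^32 ≡ 14026, 2^64 ≡ 6665, 2^128 ≡ 14774, 2^256 ≡ 6427, 2^512 ≡ 1582, 2^1024 ≡ 17035, 2^2048 ≡ 256, 2^4096 ≡ 12649.
4407 = 4096 + 256 + 32 + 16 + 4 + 2 + 1, so 2^4407 ≡ 12649·6427·14026·12649·16·4·2 ≡ 13031 (mod 17629).
x_0 = 13031.
x_1 = 13031^2 mod 17629 = 4433.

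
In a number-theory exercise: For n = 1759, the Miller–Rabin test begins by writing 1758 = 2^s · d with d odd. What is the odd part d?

879

Halving: 1758 → 879; 879 is odd.
So 1758 = 2^1 · 879.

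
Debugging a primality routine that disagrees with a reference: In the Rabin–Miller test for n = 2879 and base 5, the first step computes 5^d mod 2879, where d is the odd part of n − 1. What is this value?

1

n − 1 = 2878 = 2^1 · 1439, so s = 1 and d = 1439.
Repeated squaring mod 2879: 5^1 ≡ 5, 5^2 ≡ 25, 5^4 ≡ 625, 5^8 ≡ 1960, 5^16 ≡ 1014, 5^32 ≡ 393, 5^64 ≡ 1862, 5^128 ≡ 728, 5^256 ≡ 248, 5^512 ≡ 1045, 5^1024 ≡ 884.
1439 = 1024 + 256 + 128 + 16 + 8 + 4 + 2 + 1, so 5^1439 ≡ 884·248·728·1014·1960·625·25·5 ≡ 1 (mod 2879).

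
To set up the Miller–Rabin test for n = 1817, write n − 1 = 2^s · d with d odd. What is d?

Halving: 1816 → 908 → 454 → 227; 227 is odd.
So 1816 = 2^3 · 227.

227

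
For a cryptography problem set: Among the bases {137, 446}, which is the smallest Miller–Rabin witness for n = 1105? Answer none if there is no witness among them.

n − 1 = 1104 = 2^4 · 69, so s = 4 and d = 69.
Base 137: x_0 = 137^69 mod 1105 = 307. x_0 is neither 1 nor 1104, so continue squaring. x_1 = 307^2 mod 1105 = 324. x_2 = 324^2 mod 1105 = 1. x_2 = 1 but x_1 ≠ ±1, a nontrivial square root of 1 — 137 is a witness and 1105 is composite.
Base 446: x_0 = 446^69 mod 1105 = 701. x_0 is neither 1 nor 1104, so continue squaring. x_1 = 701^2 mod 1105 = 781. x_2 = 781^2 mod 1105 = 1. x_2 = 1 but x_1 ≠ ±1, a nontrivial square root of 1 — 446 is a witness and 1105 is composite.
The smallest witness among the given bases is 137.

137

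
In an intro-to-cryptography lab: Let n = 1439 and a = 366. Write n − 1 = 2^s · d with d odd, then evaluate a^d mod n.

1

n − 1 = 1438 = 2^1 · 719, so s = 1 and d = 719.
366^719 mod 1439 = 1.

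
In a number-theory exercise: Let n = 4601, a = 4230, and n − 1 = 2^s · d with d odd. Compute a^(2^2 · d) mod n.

n − 1 = 4600 = 2^3 · 575, so s = 3 and d = 575.
By repeated squaring, 4230^575 ≡ 1908 (mod 4601).
x_0 = 1908.
x_1 = 1908^2 mod 4601 = 1073.
x_2 = 1073^2 mod 4601 = 1079.

1079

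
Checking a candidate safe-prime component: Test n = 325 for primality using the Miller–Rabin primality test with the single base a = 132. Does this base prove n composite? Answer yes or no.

no

n − 1 = 324 = 2^2 · 81, so s = 2 and d = 81.
x_0 = 132^81 mod 325 = 57.
x_0 is neither 1 nor 324, so continue squaring.
x_1 = 57^2 mod 325 = 324.
x_1 ≡ −1, so 132 is not a witness.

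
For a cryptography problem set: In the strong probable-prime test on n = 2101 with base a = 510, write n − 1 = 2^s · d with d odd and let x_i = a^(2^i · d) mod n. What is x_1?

221

n − 1 = 2100 = 2^2 · 525, so s = 2 and d = 525.
x_0 = 510^525 mod 2101 = 243.
x_1 = 243^2 mod 2101 = 221.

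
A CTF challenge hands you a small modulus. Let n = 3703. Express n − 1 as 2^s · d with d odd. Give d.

Halving: 3702 → 1851; 1851 is odd.
So 3702 = 2^1 · 1851.

1851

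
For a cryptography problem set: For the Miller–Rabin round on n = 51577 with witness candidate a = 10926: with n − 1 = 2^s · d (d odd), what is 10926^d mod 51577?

26895

n − 1 = 51576 = 2^3 · 6447, so s = 3 and d = 6447.
Repeated squaring mod 51577: 10926^1 ≡ 10926, 10926^2 ≡ 28298, 10926^4 ≡ 43879, 10926^8 ≡ 48808, 10926^16 ≡ 33965, 10926^32 ≡ 50043, 10926^64 ≡ 32191, 10926^128 ≡ 26974, 10926^256 ≡ 51514, 10926^512 ≡ 3969, 10926^1024 ≡ 21976, 10926^2048 ≡ 29125, 10926^4096 ≡ 30283.
6447 = 4096 + 2048 + 256 + 32 + 8 + 4 + 2 + 1, so 10926^6447 ≡ 30283·29125·51514·50043·48808·43879·28298·10926 ≡ 26895 (mod 51577).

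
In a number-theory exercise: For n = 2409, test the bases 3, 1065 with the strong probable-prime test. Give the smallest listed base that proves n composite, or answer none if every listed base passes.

n − 1 = 2408 = 2^3 · 301, so s = 3 and d = 301.
Base 3: x_0 = 3^301 mod 2409 = 3. x_0 is neither 1 nor 2408, so continue squaring. x_1 = 3^2 mod 2409 = 9. x_2 = 9^2 mod 2409 = 81. Reached i = s−1 = 2 without hitting −1: 3 is a Miller–Rabin witness and 2409 is composite.
Base 1065: x_0 = 1065^301 mod 2409 = 2220. x_0 is neither 1 nor 2408, so continue squaring. x_1 = 2220^2 mod 2409 = 1995. x_2 = 1995^2 mod 2409 = 357. Reached i = s−1 = 2 without hitting −1: 1065 is a Miller–Rabin witness and 2409 is composite.
The smallest witness among the given bases is 3.

3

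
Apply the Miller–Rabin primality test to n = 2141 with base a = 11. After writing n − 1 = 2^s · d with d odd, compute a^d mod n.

n − 1 = 2140 = 2^2 · 535, so s = 2 and d = 535.
11^535 mod 2141 = 1722.

1722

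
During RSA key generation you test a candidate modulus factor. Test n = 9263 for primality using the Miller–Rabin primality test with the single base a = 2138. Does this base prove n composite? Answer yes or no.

yes

n − 1 = 9262 = 2^1 · 4631, so s = 1 and d = 4631.
x_0 = 2138^4631 mod 9263 = 1483.
x_0 ∉ {1, 9262} and s = 1, so 2138 is a Miller–Rabin witness and 9263 is composite.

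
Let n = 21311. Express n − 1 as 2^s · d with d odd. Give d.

Halving: 21310 → 10655; 10655 is odd.
So 21310 = 2^1 · 10655.

10655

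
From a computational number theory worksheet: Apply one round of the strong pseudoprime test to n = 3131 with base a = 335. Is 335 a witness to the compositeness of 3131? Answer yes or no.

yes

n − 1 = 3130 = 2^1 · 1565, so s = 1 and d = 1565.
x_0 = 335^1565 mod 3131 = 1121.
x_0 ∉ {1, 3130} and s = 1, so 335 is a Miller–Rabin witness and 3131 is composite.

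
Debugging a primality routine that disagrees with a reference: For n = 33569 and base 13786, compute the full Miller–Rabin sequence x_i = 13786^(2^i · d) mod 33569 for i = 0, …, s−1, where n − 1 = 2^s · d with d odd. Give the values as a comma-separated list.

24059, 5214, 28475, 33568, 1

n − 1 = 33568 = 2^5 · 1049, so s = 5 and d = 1049.
x_0 = 13786^1049 mod 33569 = 24059.
x_1 = 24059^2 mod 33569 = 5214.
x_2 = 5214^2 mod 33569 = 28475.
x_3 = 28475^2 mod 33569 = 33568.
x_4 = 33568^2 mod 33569 = 1.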